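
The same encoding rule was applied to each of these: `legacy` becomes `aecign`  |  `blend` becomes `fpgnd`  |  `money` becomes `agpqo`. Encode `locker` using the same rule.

The output letters match the input read backwards, each shifted +2: legacy reversed is ycagel. Read the word backwards and shift each letter +2.
Applying it to locker: reverse → rekcol; then shift: r+2=t, e+2=g, k+2=m, c+2=e, o+2=q, l+2=n.

tgmeqn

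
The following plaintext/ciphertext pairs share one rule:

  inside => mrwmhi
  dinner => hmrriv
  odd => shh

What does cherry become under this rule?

glivvc

Compare letters: i→m is +4, n→r is +4, s→w is +4 — a constant shift. Every letter moves 4 places later in the alphabet, wrapping around z→a.
Applying it to cherry: c+4=g, h+4=l, e+4=i, r+4=v, r+4=v, y+4=c.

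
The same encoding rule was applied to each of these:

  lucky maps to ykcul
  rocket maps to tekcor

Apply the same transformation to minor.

The output letters match the input read backwards: lucky reversed is ykcul. The word is simply reversed.
For minor: reverse → ronim.

ronim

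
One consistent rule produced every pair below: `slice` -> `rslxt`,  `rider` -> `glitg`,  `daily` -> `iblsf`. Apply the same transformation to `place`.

ksbxt

s(18)→r(17) and l(11)→s(18) fit y≡11x+1 (mod 26); the inverse of 11 mod 26 is 19. Each letter's alphabet position (a=0..z=25) is mapped through 11·x+1 mod 26 — an affine cipher.
Applying it to place: p(15)→11·15+1≡10=k; l(11)→11·11+1≡18=s; a(0)→11·0+1≡1=b; c(2)→11·2+1≡23=x; e(4)→11·4+1≡19=t (all mod 26).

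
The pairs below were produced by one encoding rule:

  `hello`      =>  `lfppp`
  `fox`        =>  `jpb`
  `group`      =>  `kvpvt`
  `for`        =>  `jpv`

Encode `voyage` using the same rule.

The shift depends on letter class: consonant h→l is +4, but vowel e→f is +1. The rule splits by letter class: vowels +1, consonants +4.
For voyage: v(cons)+4=z, o(vowel)+1=p, y(cons)+4=c, a(vowel)+1=b, g(cons)+4=k, e(vowel)+1=f.

zpcbkf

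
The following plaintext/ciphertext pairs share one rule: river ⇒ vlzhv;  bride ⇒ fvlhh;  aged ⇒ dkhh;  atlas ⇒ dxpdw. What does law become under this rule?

pda

The shift depends on letter class: consonant r→v is +4, but vowel i→l is +3. Two shifts are in play — +3 for a/e/i/o/u, +4 for every other letter.
On law: l(cons)+4=p, a(vowel)+3=d, w(cons)+4=a.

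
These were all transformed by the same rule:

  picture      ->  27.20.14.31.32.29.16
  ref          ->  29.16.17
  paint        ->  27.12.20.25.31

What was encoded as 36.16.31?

The number is (letter's place in the alphabet, a=1) + 11.
Undoing it on 36.16.31: 36→(36−11)÷1=25=y, 16→(16−11)÷1=5=e, 31→(31−11)÷1=20=t.

yet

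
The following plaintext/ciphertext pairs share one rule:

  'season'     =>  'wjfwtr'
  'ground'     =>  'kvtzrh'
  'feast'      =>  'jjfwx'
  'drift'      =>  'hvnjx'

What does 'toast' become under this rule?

xtfwx

The shift depends on letter class: consonant s→w is +4, but vowel e→j is +5. The rule splits by letter class: vowels +5, consonants +4.
On toast: t(cons)+4=x, o(vowel)+5=t, a(vowel)+5=f, s(cons)+4=w, t(cons)+4=x.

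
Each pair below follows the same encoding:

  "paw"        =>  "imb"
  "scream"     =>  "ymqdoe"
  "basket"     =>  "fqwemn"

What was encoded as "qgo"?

cue

The output letters match the input read backwards, each shifted +12: paw reversed is wap. Read the word backwards and shift each letter +12.
Undoing it on qgo: shift back: q−12=e, g−12=u, o−12=c → euc; then reverse → cue.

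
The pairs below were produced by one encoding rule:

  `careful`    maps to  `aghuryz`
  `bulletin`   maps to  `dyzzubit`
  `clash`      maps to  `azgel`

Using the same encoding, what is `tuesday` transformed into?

c(2)→a(0) and a(0)→g(6) fit y≡23x+6 (mod 26); the inverse of 23 mod 26 is 17. Treating letters as 0–25, the rule is x ↦ 23x + 6 (mod 26).
For tuesday: t(19)→23·19+6≡1=b; u(20)→23·20+6≡24=y; e(4)→23·4+6≡20=u; s(18)→23·18+6≡4=e; d(3)→23·3+6≡23=x; a(0)→23·0+6≡6=g; y(24)→23·24+6≡12=m (all mod 26).

byuexgm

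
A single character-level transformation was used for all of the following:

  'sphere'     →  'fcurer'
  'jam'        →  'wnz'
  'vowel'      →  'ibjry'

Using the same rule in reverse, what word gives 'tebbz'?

Compare letters: s→f is +13, p→c is +13, h→u is +13 — a constant shift. This is a Caesar cipher with shift 13.
Reversing it on tebbz: t−13=g, e−13=r, b−13=o, b−13=o, z−13=m.

groom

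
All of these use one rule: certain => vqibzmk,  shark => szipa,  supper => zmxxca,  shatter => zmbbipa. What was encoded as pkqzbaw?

ostrich

The output letters match the input read backwards, each shifted +8: certain reversed is niatrec. Two steps: reverse the string, then apply a Caesar shift of +8.
Decoding pkqzbaw: shift back: p−8=h, k−8=c, q−8=i, z−8=r, b−8=t, a−8=s, w−8=o → hcirtso; then reverse → ostrich.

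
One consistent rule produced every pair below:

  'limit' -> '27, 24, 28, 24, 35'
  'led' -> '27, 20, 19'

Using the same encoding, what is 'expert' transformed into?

The number is (letter's place in the alphabet, a=1) + 15.
Applying it to expert: e=5→20, x=24→39, p=16→31, e=5→20, r=18→33, t=20→35.

20, 39, 31, 20, 33, 35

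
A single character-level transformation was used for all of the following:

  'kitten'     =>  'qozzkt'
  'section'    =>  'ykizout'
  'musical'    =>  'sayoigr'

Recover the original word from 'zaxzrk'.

turtle

Compare letters: k→q is +6, i→o is +6, t→z is +6 — a constant shift. Each letter is shifted forward by 6 in the alphabet (a Caesar shift of +6).
Undoing it on zaxzrk: z−6=t, a−6=u, x−6=r, z−6=t, r−6=l, k−6=e.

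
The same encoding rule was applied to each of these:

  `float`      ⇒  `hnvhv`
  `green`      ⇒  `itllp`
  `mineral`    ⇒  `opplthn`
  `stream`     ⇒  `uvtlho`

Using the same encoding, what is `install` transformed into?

The shift depends on letter class: consonant f→h is +2, but vowel o→v is +7. Vowels shift forward by 7 and consonants shift forward by 2.
For install: i(vowel)+7=p, n(cons)+2=p, s(cons)+2=u, t(cons)+2=v, a(vowel)+7=h, l(cons)+2=n, l(cons)+2=n.

ppuvhnn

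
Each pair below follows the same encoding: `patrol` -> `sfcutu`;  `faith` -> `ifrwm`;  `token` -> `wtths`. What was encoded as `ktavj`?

Shifts by position in patrol: pos 0: p→s (+3), pos 1: a→f (+5), pos 2: t→c (+9), pos 3: r→u (+3), pos 4: o→t (+5), pos 5: l→u (+9) — repeating every 3. It's a Vigenère-style cipher with numeric key [3,5,9]: position i shifts by key[i mod 3].
Undoing it on ktavj: k−3=h, t−5=o, a−9=r, v−3=s, j−5=e.

horse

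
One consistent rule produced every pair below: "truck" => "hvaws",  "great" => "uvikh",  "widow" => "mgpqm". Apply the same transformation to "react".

t(19)→h(7) and r(17)→v(21) fit y≡19x+10 (mod 26); the inverse of 19 mod 26 is 11. Treating letters as 0–25, the rule is x ↦ 19x + 10 (mod 26).
Applying it to react: r(17)→19·17+10≡21=v; e(4)→19·4+10≡8=i; a(0)→19·0+10≡10=k; c(2)→19·2+10≡22=w; t(19)→19·19+10≡7=h (all mod 26).

vikwh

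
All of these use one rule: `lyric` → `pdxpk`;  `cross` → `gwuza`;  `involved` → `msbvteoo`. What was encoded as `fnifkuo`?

Letter i (0-indexed) is shifted by i+4, so successive shifts are 4, 5, 6, ….
Reversing it on fnifkuo: f−4=b, n−5=i, i−6=c, f−7=y, k−8=c, u−9=l, o−10=e.

bicycle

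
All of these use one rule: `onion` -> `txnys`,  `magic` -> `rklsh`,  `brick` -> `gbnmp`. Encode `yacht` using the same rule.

Shifts by position in onion: pos 0: o→t (+5), pos 1: n→x (+10), pos 2: i→n (+5), pos 3: o→y (+10) — repeating every 2. The shifts repeat in a cycle of length 2: positions 0,1,… shift by +5, +10, then the pattern repeats.
For yacht: y+5=d, a+10=k, c+5=h, h+10=r, t+5=y.

dkhry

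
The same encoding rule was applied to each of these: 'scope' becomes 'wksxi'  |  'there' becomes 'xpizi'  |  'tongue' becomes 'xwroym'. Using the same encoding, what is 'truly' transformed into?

Shifts by position in scope: pos 0: s→w (+4), pos 1: c→k (+8), pos 2: o→s (+4), pos 3: p→x (+8) — repeating every 2. A repeating key of period 2 is used — shifts +4, +8 over and over.
For truly: t+4=x, r+8=z, u+4=y, l+8=t, y+4=c.

xzytc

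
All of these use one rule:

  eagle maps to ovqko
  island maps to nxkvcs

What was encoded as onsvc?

The output letters match the input read backwards, each shifted +10: eagle reversed is elgae. The word is reversed, then every letter is shifted forward by 10.
Decoding onsvc: shift back: o−10=e, n−10=d, s−10=i, v−10=l, c−10=s → edils; then reverse → slide.

slide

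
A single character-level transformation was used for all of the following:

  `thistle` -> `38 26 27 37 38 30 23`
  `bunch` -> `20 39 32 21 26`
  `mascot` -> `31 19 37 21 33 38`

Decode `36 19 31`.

Letters become their 1-based position plus 18 (so a→19, b→20, …).
Decoding 36 19 31: 36→(36−18)÷1=18=r, 19→(19−18)÷1=1=a, 31→(31−18)÷1=13=m.

ram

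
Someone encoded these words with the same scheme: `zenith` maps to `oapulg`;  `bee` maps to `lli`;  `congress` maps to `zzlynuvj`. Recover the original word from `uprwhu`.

Read the word backwards and shift each letter +7.
Undoing it on uprwhu: shift back: u−7=n, p−7=i, r−7=k, w−7=p, h−7=a, u−7=n → nikpan; then reverse → napkin.

napkin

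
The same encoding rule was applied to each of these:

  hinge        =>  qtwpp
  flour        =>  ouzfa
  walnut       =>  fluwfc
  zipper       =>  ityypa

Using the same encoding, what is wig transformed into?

ftp

Vowels shift forward by 11 and consonants shift forward by 9.
For wig: w(cons)+9=f, i(vowel)+11=t, g(cons)+9=p.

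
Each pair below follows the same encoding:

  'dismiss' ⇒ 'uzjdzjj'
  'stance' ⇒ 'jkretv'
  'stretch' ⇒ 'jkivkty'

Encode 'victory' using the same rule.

mztkfip

Compare letters: d→u is +17, i→z is +17, s→j is +17 — a constant shift. It's a constant shift of +17 (ROT17).
For victory: v+17=m, i+17=z, c+17=t, t+17=k, o+17=f, r+17=i, y+17=p.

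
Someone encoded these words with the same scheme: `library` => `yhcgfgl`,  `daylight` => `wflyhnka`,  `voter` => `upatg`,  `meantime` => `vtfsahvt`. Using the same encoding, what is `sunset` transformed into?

dxsdta

l(11)→y(24) and i(8)→h(7) fit y≡23x+5 (mod 26); the inverse of 23 mod 26 is 17. Treating letters as 0–25, the rule is x ↦ 23x + 5 (mod 26).
On sunset: s(18)→23·18+5≡3=d; u(20)→23·20+5≡23=x; n(13)→23·13+5≡18=s; s(18)→23·18+5≡3=d; e(4)→23·4+5≡19=t; t(19)→23·19+5≡0=a (all mod 26).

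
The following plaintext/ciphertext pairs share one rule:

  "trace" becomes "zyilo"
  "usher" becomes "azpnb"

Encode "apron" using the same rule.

gwzxx

In trace: t→z is +6, r→y is +7, a→i is +8, c→l is +9 — the shift increases by 1 each position. Letter i (0-indexed) is shifted by i+6, so successive shifts are 6, 7, 8, ….
Applying it to apron: a+6=g, p+7=w, r+8=z, o+9=x, n+10=x.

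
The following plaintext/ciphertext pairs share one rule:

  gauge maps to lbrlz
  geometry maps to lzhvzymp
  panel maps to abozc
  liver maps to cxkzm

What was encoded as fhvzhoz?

someone

Treating letters as 0–25, the rule is x ↦ 19x + 1 (mod 26).
Decoding fhvzhoz: f(5)→11·(5−1)≡18=s; h(7)→11·(7−1)≡14=o; v(21)→11·(21−1)≡12=m; z(25)→11·(25−1)≡4=e; h(7)→11·(7−1)≡14=o; o(14)→11·(14−1)≡13=n; z(25)→11·(25−1)≡4=e (all mod 26).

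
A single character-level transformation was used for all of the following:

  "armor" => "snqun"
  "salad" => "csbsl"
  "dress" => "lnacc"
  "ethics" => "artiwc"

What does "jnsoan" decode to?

prayer

a(0)→s(18) and r(17)→n(13) fit y≡15x+18 (mod 26); the inverse of 15 mod 26 is 7. This is an affine cipher: with a=0,…,z=25, each position x becomes (15x+18) mod 26.
Undoing it on jnsoan: j(9)→7·(9−18)≡15=p; n(13)→7·(13−18)≡17=r; s(18)→7·(18−18)≡0=a; o(14)→7·(14−18)≡24=y; a(0)→7·(0−18)≡4=e; n(13)→7·(13−18)≡17=r (all mod 26).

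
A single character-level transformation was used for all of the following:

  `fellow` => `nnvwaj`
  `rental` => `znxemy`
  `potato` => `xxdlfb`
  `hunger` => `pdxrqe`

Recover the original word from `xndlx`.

petal

In fellow: f→n is +8, e→n is +9, l→v is +10, l→w is +11 — the shift increases by 1 each position. Each letter shifts forward by (position + 8), i.e. 8, 9, 10, … — the shift grows by one for each successive letter.
Decoding xndlx: x−8=p, n−9=e, d−10=t, l−11=a, x−12=l.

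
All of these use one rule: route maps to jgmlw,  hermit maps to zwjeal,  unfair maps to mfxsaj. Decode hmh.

Compare letters: r→j is +18, o→g is +18, u→m is +18 — a constant shift. It's a constant shift of +18 (ROT18).
Undoing it on hmh: h−18=p, m−18=u, h−18=p.

pup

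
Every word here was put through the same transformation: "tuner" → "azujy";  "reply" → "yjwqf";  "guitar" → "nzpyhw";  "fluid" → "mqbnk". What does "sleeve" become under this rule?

It's a Vigenère-style cipher with numeric key [7,5]: position i shifts by key[i mod 2].
For sleeve: s+7=z, l+5=q, e+7=l, e+5=j, v+7=c, e+5=j.

zqljcj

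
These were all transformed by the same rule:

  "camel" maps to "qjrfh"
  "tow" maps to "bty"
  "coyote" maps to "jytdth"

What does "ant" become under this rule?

The output letters match the input read backwards, each shifted +5: camel reversed is lemac. Two steps: reverse the string, then apply a Caesar shift of +5.
Applying it to ant: reverse → tna; then shift: t+5=y, n+5=s, a+5=f.

ysf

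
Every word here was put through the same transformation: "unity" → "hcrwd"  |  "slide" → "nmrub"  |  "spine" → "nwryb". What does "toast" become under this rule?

The output letters match the input read backwards, each shifted +9: unity reversed is ytinu. The word is reversed, then every letter is shifted forward by 9.
For toast: reverse → tsaot; then shift: t+9=c, s+9=b, a+9=j, o+9=x, t+9=c.

cbjxc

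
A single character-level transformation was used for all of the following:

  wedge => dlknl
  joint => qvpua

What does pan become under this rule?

Compare letters: w→d is +7, e→l is +7, d→k is +7 — a constant shift. Each letter is shifted forward by 7 in the alphabet (a Caesar shift of +7).
For pan: p+7=w, a+7=h, n+7=u.

whu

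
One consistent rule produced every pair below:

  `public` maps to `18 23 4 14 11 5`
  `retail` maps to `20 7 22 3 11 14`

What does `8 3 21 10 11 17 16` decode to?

fashion

p is letter #16 and maps to 18: an offset of 2. The number is (letter's place in the alphabet, a=1) + 2.
Undoing it on 8 3 21 10 11 17 16: 8→(8−2)÷1=6=f, 3→(3−2)÷1=1=a, 21→(21−2)÷1=19=s, 10→(10−2)÷1=8=h, 11→(11−2)÷1=9=i, 17→(17−2)÷1=15=o, 16→(16−2)÷1=14=n.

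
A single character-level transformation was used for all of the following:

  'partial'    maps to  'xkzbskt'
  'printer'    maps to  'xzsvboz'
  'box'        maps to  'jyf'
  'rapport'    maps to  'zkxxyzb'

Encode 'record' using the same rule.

zokyzl

Two shifts are in play — +10 for a/e/i/o/u, +8 for every other letter.
For record: r(cons)+8=z, e(vowel)+10=o, c(cons)+8=k, o(vowel)+10=y, r(cons)+8=z, d(cons)+8=l.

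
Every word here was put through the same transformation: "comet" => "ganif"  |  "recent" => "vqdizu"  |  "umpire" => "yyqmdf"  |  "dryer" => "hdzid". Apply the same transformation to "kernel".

oqsrqm

Shifts by position in comet: pos 0: c→g (+4), pos 1: o→a (+12), pos 2: m→n (+1), pos 3: e→i (+4), pos 4: t→f (+12) — repeating every 3. The shifts repeat in a cycle of length 3: positions 0,1,… shift by +4, +12, +1, then the pattern repeats.
Applying it to kernel: k+4=o, e+12=q, r+1=s, n+4=r, e+12=q, l+1=m.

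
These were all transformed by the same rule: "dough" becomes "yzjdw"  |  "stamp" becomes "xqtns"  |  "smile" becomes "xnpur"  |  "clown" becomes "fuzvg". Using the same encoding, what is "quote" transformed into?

ljzqr

d(3)→y(24) and o(14)→z(25) fit y≡19x+19 (mod 26); the inverse of 19 mod 26 is 11. Treating letters as 0–25, the rule is x ↦ 19x + 19 (mod 26).
On quote: q(16)→19·16+19≡11=l; u(20)→19·20+19≡9=j; o(14)→19·14+19≡25=z; t(19)→19·19+19≡16=q; e(4)→19·4+19≡17=r (all mod 26).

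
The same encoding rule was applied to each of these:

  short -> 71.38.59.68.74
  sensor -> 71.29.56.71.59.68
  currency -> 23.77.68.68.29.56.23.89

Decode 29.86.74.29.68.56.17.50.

external

s(#19)→71 and h(#8)→38: differences scale by 3, so n = 3·pos + 14. The formula is n = 3×(alphabet index, a=1) + 14.
Undoing it on 29.86.74.29.68.56.17.50: 29→(29−14)÷3=5=e, 86→(86−14)÷3=24=x, 74→(74−14)÷3=20=t, 29→(29−14)÷3=5=e, 68→(68−14)÷3=18=r, 56→(56−14)÷3=14=n, 17→(17−14)÷3=1=a, 50→(50−14)÷3=12=l.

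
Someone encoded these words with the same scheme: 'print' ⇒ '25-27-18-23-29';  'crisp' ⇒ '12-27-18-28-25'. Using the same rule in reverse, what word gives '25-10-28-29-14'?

p is letter #16 and maps to 25: an offset of 9. Each letter is replaced by its alphabet position (a=1..z=26) + 9.
Reversing it on 25-10-28-29-14: 25→(25−9)÷1=16=p, 10→(10−9)÷1=1=a, 28→(28−9)÷1=19=s, 29→(29−9)÷1=20=t, 14→(14−9)÷1=5=e.

paste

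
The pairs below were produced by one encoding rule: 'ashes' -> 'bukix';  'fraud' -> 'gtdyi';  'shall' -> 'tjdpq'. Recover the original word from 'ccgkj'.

In ashes: a→b is +1, s→u is +2, h→k is +3, e→i is +4 — the shift increases by 1 each position. Letter i (0-indexed) is shifted by i+1, so successive shifts are 1, 2, 3, ….
Reversing it on ccgkj: c−1=b, c−2=a, g−3=d, k−4=g, j−5=e.

badge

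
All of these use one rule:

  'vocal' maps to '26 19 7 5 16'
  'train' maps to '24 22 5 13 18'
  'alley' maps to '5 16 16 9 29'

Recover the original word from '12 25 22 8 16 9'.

hurdle

v is letter #22 and maps to 26: an offset of 4. Each letter is replaced by its alphabet position (a=1..z=26) + 4.
Undoing it on 12 25 22 8 16 9: 12→(12−4)÷1=8=h, 25→(25−4)÷1=21=u, 22→(22−4)÷1=18=r, 8→(8−4)÷1=4=d, 16→(16−4)÷1=12=l, 9→(9−4)÷1=5=e.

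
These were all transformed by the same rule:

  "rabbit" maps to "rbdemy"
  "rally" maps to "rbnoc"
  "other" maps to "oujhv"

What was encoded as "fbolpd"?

In rabbit: r→r is +0, a→b is +1, b→d is +2, b→e is +3 — the shift increases by 1 each position. The shift increases by 1 at each position, starting from +0: 0, 1, 2, ….
Decoding fbolpd: f−0=f, b−1=a, o−2=m, l−3=i, p−4=l, d−5=y.

family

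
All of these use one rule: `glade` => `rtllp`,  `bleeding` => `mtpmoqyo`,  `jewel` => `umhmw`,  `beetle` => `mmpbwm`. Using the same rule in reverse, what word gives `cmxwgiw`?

Shifts by position in glade: pos 0: g→r (+11), pos 1: l→t (+8), pos 2: a→l (+11), pos 3: d→l (+8) — repeating every 2. The shifts repeat in a cycle of length 2: positions 0,1,… shift by +11, +8, then the pattern repeats.
Decoding cmxwgiw: c−11=r, m−8=e, x−11=m, w−8=o, g−11=v, i−8=a, w−11=l.

removal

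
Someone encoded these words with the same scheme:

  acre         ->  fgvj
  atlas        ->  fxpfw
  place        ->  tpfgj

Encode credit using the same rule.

The shift depends on letter class: consonant c→g is +4, but vowel a→f is +5. The rule splits by letter class: vowels +5, consonants +4.
On credit: c(cons)+4=g, r(cons)+4=v, e(vowel)+5=j, d(cons)+4=h, i(vowel)+5=n, t(cons)+4=x.

gvjhnx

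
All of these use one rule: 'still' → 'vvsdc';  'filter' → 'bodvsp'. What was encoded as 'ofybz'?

The output letters match the input read backwards, each shifted +10: still reversed is llits. Read the word backwards and shift each letter +10.
Reversing it on ofybz: shift back: o−10=e, f−10=v, y−10=o, b−10=r, z−10=p → evorp; then reverse → prove.

prove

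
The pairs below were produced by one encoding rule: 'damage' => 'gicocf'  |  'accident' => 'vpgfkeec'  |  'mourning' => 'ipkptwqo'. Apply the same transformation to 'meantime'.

The output letters match the input read backwards, each shifted +2: damage reversed is egamad. Read the word backwards and shift each letter +2.
For meantime: reverse → emitnaem; then shift: e+2=g, m+2=o, i+2=k, t+2=v, n+2=p, a+2=c, e+2=g, m+2=o.

gokvpcgo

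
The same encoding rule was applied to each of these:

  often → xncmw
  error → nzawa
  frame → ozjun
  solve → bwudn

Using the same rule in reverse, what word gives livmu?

Shifts by position in often: pos 0: o→x (+9), pos 1: f→n (+8), pos 2: t→c (+9), pos 3: e→m (+8) — repeating every 2. The shifts repeat in a cycle of length 2: positions 0,1,… shift by +9, +8, then the pattern repeats.
Reversing it on livmu: l−9=c, i−8=a, v−9=m, m−8=e, u−9=l.

camel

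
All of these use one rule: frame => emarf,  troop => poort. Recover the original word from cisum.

music

The output letters match the input read backwards: frame reversed is emarf. It's just the letters in reverse order.
Undoing it on cisum: then reverse → music.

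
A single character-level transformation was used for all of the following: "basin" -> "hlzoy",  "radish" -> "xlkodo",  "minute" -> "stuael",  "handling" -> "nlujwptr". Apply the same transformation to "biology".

A repeating key of period 3 is used — shifts +6, +11, +7 over and over.
Applying it to biology: b+6=h, i+11=t, o+7=v, l+6=r, o+11=z, g+7=n, y+6=e.

htvrzne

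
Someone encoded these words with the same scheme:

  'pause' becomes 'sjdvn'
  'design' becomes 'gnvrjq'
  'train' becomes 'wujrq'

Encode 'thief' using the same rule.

The shift depends on letter class: consonant p→s is +3, but vowel a→j is +9. Two shifts are in play — +9 for a/e/i/o/u, +3 for every other letter.
On thief: t(cons)+3=w, h(cons)+3=k, i(vowel)+9=r, e(vowel)+9=n, f(cons)+3=i.

wkrni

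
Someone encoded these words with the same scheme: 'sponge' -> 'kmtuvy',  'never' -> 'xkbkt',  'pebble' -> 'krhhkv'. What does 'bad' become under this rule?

jgh

The output letters match the input read backwards, each shifted +6: sponge reversed is egnops. Two steps: reverse the string, then apply a Caesar shift of +6.
On bad: reverse → dab; then shift: d+6=j, a+6=g, b+6=h.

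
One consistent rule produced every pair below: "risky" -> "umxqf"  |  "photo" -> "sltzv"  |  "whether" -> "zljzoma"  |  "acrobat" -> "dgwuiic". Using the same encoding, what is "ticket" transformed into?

wmhqlb

In risky: r→u is +3, i→m is +4, s→x is +5, k→q is +6 — the shift increases by 1 each position. The shift increases by 1 at each position, starting from +3: 3, 4, 5, ….
On ticket: t+3=w, i+4=m, c+5=h, k+6=q, e+7=l, t+8=b.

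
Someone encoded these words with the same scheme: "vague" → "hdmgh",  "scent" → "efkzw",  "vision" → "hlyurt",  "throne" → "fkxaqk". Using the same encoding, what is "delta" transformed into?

A repeating key of period 3 is used — shifts +12, +3, +6 over and over.
Applying it to delta: d+12=p, e+3=h, l+6=r, t+12=f, a+3=d.

phrfd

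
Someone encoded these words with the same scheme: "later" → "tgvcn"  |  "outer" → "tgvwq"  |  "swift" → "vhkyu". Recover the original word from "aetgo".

mercy

The output letters match the input read backwards, each shifted +2: later reversed is retal. Two steps: reverse the string, then apply a Caesar shift of +2.
Undoing it on aetgo: shift back: a−2=y, e−2=c, t−2=r, g−2=e, o−2=m → ycrem; then reverse → mercy.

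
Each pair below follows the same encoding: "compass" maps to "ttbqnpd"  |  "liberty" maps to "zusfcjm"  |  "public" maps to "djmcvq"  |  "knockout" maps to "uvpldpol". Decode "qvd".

The output letters match the input read backwards, each shifted +1: compass reversed is ssapmoc. The word is reversed, then every letter is shifted forward by 1.
Undoing it on qvd: shift back: q−1=p, v−1=u, d−1=c → puc; then reverse → cup.

cup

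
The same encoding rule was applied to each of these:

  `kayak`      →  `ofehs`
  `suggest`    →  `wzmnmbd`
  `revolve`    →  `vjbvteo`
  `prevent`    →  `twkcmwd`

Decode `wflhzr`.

In kayak: k→o is +4, a→f is +5, y→e is +6, a→h is +7 — the shift increases by 1 each position. The shift increases by 1 at each position, starting from +4: 4, 5, 6, ….
Undoing it on wflhzr: w−4=s, f−5=a, l−6=f, h−7=a, z−8=r, r−9=i.

safari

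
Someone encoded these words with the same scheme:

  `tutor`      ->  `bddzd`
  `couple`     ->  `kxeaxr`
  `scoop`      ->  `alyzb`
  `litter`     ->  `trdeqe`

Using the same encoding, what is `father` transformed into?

njdsqe

In tutor: t→b is +8, u→d is +9, t→d is +10, o→z is +11 — the shift increases by 1 each position. Letter i (0-indexed) is shifted by i+8, so successive shifts are 8, 9, 10, ….
On father: f+8=n, a+9=j, t+10=d, h+11=s, e+12=q, r+13=e.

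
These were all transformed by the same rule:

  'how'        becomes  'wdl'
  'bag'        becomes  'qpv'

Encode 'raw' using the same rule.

Compare letters: h→w is +15, o→d is +15, w→l is +15 — a constant shift. It's a constant shift of +15 (ROT15).
On raw: r+15=g, a+15=p, w+15=l.

gpl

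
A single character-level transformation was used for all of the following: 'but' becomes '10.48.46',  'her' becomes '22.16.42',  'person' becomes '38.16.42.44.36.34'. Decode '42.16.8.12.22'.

reach

b(#2)→10 and u(#21)→48: differences scale by 2, so n = 2·pos + 6. The formula is n = 2×(alphabet index, a=1) + 6.
Reversing it on 42.16.8.12.22: 42→(42−6)÷2=18=r, 16→(16−6)÷2=5=e, 8→(8−6)÷2=1=a, 12→(12−6)÷2=3=c, 22→(22−6)÷2=8=h.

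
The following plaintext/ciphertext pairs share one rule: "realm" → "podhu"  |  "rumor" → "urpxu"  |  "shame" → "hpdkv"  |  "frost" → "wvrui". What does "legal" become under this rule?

odjho

The output letters match the input read backwards, each shifted +3: realm reversed is mlaer. Read the word backwards and shift each letter +3.
For legal: reverse → lagel; then shift: l+3=o, a+3=d, g+3=j, e+3=h, l+3=o.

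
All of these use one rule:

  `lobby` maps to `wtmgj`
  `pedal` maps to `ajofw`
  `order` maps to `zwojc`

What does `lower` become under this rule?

wthjc

Shifts by position in lobby: pos 0: l→w (+11), pos 1: o→t (+5), pos 2: b→m (+11), pos 3: b→g (+5) — repeating every 2. A repeating key of period 2 is used — shifts +11, +5 over and over.
On lower: l+11=w, o+5=t, w+11=h, e+5=j, r+11=c.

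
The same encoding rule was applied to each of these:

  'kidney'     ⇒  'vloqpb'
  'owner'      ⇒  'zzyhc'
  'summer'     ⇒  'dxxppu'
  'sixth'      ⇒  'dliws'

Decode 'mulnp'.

It's a Vigenère-style cipher with numeric key [11,3]: position i shifts by key[i mod 2].
Undoing it on mulnp: m−11=b, u−3=r, l−11=a, n−3=k, p−11=e.

brake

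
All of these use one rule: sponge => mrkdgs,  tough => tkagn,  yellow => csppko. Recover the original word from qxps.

able

s(18)→m(12) and p(15)→r(17) fit y≡7x+16 (mod 26); the inverse of 7 mod 26 is 15. This is an affine cipher: with a=0,…,z=25, each position x becomes (7x+16) mod 26.
Decoding qxps: q(16)→15·(16−16)≡0=a; x(23)→15·(23−16)≡1=b; p(15)→15·(15−16)≡11=l; s(18)→15·(18−16)≡4=e (all mod 26).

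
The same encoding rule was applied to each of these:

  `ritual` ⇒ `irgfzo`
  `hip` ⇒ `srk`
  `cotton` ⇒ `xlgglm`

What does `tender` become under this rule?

Each pair mirrors across the alphabet (r↔i, i↔r, t↔g): positions sum to 25. Each letter is replaced by its mirror in the alphabet: a↔z, b↔y, c↔x, and so on (the Atbash cipher).
On tender: t↔g, e↔v, n↔m, d↔w, e↔v, r↔i.

gvmwvi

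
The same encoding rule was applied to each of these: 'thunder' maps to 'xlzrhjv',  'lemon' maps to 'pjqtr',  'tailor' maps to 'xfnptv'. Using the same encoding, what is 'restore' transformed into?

The shift depends on letter class: consonant t→x is +4, but vowel u→z is +5. Two shifts are in play — +5 for a/e/i/o/u, +4 for every other letter.
On restore: r(cons)+4=v, e(vowel)+5=j, s(cons)+4=w, t(cons)+4=x, o(vowel)+5=t, r(cons)+4=v, e(vowel)+5=j.

vjwxtvj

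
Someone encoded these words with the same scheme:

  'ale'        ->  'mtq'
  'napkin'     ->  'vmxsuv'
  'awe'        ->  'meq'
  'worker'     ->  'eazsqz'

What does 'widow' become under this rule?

eulae

Vowels shift forward by 12 and consonants shift forward by 8.
Applying it to widow: w(cons)+8=e, i(vowel)+12=u, d(cons)+8=l, o(vowel)+12=a, w(cons)+8=e.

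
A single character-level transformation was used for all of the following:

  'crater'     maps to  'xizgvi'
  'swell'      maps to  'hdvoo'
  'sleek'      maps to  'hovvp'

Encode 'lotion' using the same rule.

Each pair mirrors across the alphabet (c↔x, r↔i, a↔z): positions sum to 25. This is the alphabet-reversal cipher (Atbash): a becomes z, b becomes y, etc.
On lotion: l↔o, o↔l, t↔g, i↔r, o↔l, n↔m.

olgrlm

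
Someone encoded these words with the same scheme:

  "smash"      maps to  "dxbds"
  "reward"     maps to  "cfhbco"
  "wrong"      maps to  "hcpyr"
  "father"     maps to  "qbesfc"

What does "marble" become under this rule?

xbcmwf

Vowels shift forward by 1 and consonants shift forward by 11.
On marble: m(cons)+11=x, a(vowel)+1=b, r(cons)+11=c, b(cons)+11=m, l(cons)+11=w, e(vowel)+1=f.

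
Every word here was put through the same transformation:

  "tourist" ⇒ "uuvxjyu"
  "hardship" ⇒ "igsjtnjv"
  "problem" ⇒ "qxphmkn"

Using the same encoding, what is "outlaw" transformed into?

paurbc

Shifts by position in tourist: pos 0: t→u (+1), pos 1: o→u (+6), pos 2: u→v (+1), pos 3: r→x (+6) — repeating every 2. It's a Vigenère-style cipher with numeric key [1,6]: position i shifts by key[i mod 2].
Applying it to outlaw: o+1=p, u+6=a, t+1=u, l+6=r, a+1=b, w+6=c.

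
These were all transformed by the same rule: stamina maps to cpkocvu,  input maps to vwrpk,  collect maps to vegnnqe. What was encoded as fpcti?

The output letters match the input read backwards, each shifted +2: stamina reversed is animats. Read the word backwards and shift each letter +2.
Undoing it on fpcti: shift back: f−2=d, p−2=n, c−2=a, t−2=r, i−2=g → dnarg; then reverse → grand.

grand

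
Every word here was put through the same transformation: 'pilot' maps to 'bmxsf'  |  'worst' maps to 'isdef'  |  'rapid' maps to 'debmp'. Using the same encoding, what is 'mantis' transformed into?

The shift depends on letter class: consonant p→b is +12, but vowel i→m is +4. The rule splits by letter class: vowels +4, consonants +12.
On mantis: m(cons)+12=y, a(vowel)+4=e, n(cons)+12=z, t(cons)+12=f, i(vowel)+4=m, s(cons)+12=e.

yezfme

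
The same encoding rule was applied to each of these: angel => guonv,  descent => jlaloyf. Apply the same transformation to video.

In angel: a→g is +6, n→u is +7, g→o is +8, e→n is +9 — the shift increases by 1 each position. Each letter shifts forward by (position + 6), i.e. 6, 7, 8, … — the shift grows by one for each successive letter.
Applying it to video: v+6=b, i+7=p, d+8=l, e+9=n, o+10=y.

bplny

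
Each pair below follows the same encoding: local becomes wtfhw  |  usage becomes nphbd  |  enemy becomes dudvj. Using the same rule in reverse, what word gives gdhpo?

l(11)→w(22) and o(14)→t(19) fit y≡25x+7 (mod 26); the inverse of 25 mod 26 is 25. This is an affine cipher: with a=0,…,z=25, each position x becomes (25x+7) mod 26.
Decoding gdhpo: g(6)→25·(6−7)≡1=b; d(3)→25·(3−7)≡4=e; h(7)→25·(7−7)≡0=a; p(15)→25·(15−7)≡18=s; o(14)→25·(14−7)≡19=t (all mod 26).

beast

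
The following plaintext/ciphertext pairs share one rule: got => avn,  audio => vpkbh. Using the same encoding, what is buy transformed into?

fbi

The output letters match the input read backwards, each shifted +7: got reversed is tog. Read the word backwards and shift each letter +7.
On buy: reverse → yub; then shift: y+7=f, u+7=b, b+7=i.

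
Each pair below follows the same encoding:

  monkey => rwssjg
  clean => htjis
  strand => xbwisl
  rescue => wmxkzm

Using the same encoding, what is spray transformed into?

Shifts by position in monkey: pos 0: m→r (+5), pos 1: o→w (+8), pos 2: n→s (+5), pos 3: k→s (+8) — repeating every 2. It's a Vigenère-style cipher with numeric key [5,8]: position i shifts by key[i mod 2].
For spray: s+5=x, p+8=x, r+5=w, a+8=i, y+5=d.

xxwid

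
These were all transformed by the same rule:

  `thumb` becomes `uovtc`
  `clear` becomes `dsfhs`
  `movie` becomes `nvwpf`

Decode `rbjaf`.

The shifts repeat in a cycle of length 2: positions 0,1,… shift by +1, +7, then the pattern repeats.
Undoing it on rbjaf: r−1=q, b−7=u, j−1=i, a−7=t, f−1=e.

quite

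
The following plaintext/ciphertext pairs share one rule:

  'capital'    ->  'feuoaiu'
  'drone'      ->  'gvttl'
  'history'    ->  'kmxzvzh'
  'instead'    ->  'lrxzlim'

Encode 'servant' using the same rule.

viwbhvc

In capital: c→f is +3, a→e is +4, p→u is +5, i→o is +6 — the shift increases by 1 each position. Each letter shifts forward by (position + 3), i.e. 3, 4, 5, … — the shift grows by one for each successive letter.
On servant: s+3=v, e+4=i, r+5=w, v+6=b, a+7=h, n+8=v, t+9=c.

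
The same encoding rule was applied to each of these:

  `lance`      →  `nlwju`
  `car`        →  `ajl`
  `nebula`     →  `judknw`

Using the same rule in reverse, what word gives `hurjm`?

The output letters match the input read backwards, each shifted +9: lance reversed is ecnal. The word is reversed, then every letter is shifted forward by 9.
Reversing it on hurjm: shift back: h−9=y, u−9=l, r−9=i, j−9=a, m−9=d → yliad; then reverse → daily.

daily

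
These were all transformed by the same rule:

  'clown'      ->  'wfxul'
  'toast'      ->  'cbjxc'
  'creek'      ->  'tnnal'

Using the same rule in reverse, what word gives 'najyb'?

spare

Read the word backwards and shift each letter +9.
Decoding najyb: shift back: n−9=e, a−9=r, j−9=a, y−9=p, b−9=s → eraps; then reverse → spare.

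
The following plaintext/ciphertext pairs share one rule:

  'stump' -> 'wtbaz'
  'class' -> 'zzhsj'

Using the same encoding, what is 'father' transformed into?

yloahm

The output letters match the input read backwards, each shifted +7: stump reversed is pmuts. The word is reversed, then every letter is shifted forward by 7.
For father: reverse → rehtaf; then shift: r+7=y, e+7=l, h+7=o, t+7=a, a+7=h, f+7=m.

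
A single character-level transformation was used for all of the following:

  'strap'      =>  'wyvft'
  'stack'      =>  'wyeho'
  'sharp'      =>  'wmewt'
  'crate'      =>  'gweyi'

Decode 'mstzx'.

It's a Vigenère-style cipher with numeric key [4,5]: position i shifts by key[i mod 2].
Decoding mstzx: m−4=i, s−5=n, t−4=p, z−5=u, x−4=t.

input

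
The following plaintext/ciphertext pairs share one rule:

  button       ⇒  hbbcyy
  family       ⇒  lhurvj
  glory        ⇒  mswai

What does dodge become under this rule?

jvlpo

In button: b→h is +6, u→b is +7, t→b is +8, t→c is +9 — the shift increases by 1 each position. Letter i (0-indexed) is shifted by i+6, so successive shifts are 6, 7, 8, ….
On dodge: d+6=j, o+7=v, d+8=l, g+9=p, e+10=o.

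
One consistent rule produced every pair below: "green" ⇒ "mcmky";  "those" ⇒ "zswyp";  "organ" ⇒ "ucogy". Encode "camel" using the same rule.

ilukw

The shifts repeat in a cycle of length 3: positions 0,1,… shift by +6, +11, +8, then the pattern repeats.
Applying it to camel: c+6=i, a+11=l, m+8=u, e+6=k, l+11=w.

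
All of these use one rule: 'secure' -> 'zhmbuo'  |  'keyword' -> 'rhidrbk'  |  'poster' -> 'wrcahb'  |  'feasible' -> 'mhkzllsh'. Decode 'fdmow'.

Shifts by position in secure: pos 0: s→z (+7), pos 1: e→h (+3), pos 2: c→m (+10), pos 3: u→b (+7), pos 4: r→u (+3), pos 5: e→o (+10) — repeating every 3. It's a Vigenère-style cipher with numeric key [7,3,10]: position i shifts by key[i mod 3].
Decoding fdmow: f−7=y, d−3=a, m−10=c, o−7=h, w−3=t.

yacht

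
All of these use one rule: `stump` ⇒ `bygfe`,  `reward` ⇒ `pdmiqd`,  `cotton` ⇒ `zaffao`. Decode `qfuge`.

The word is reversed, then every letter is shifted forward by 12.
Decoding qfuge: shift back: q−12=e, f−12=t, u−12=i, g−12=u, e−12=s → etius; then reverse → suite.

suite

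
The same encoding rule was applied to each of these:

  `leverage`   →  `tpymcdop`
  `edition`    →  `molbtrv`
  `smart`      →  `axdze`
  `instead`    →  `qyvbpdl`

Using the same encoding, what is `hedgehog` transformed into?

Shifts by position in leverage: pos 0: l→t (+8), pos 1: e→p (+11), pos 2: v→y (+3), pos 3: e→m (+8), pos 4: r→c (+11), pos 5: a→d (+3) — repeating every 3. A repeating key of period 3 is used — shifts +8, +11, +3 over and over.
Applying it to hedgehog: h+8=p, e+11=p, d+3=g, g+8=o, e+11=p, h+3=k, o+8=w, g+11=r.

ppgopkwr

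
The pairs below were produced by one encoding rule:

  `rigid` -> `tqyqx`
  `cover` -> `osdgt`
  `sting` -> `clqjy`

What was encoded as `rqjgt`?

r(17)→t(19) and i(8)→q(16) fit y≡9x+22 (mod 26); the inverse of 9 mod 26 is 3. Treating letters as 0–25, the rule is x ↦ 9x + 22 (mod 26).
Reversing it on rqjgt: r(17)→3·(17−22)≡11=l; q(16)→3·(16−22)≡8=i; j(9)→3·(9−22)≡13=n; g(6)→3·(6−22)≡4=e; t(19)→3·(19−22)≡17=r (all mod 26).

liner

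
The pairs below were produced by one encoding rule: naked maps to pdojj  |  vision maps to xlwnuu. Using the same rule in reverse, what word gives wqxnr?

In naked: n→p is +2, a→d is +3, k→o is +4, e→j is +5 — the shift increases by 1 each position. Letter i (0-indexed) is shifted by i+2, so successive shifts are 2, 3, 4, ….
Reversing it on wqxnr: w−2=u, q−3=n, x−4=t, n−5=i, r−6=l.

until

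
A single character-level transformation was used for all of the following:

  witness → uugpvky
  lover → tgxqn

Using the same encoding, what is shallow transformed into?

yqnncju

The output letters match the input read backwards, each shifted +2: witness reversed is ssentiw. The word is reversed, then every letter is shifted forward by 2.
On shallow: reverse → wollahs; then shift: w+2=y, o+2=q, l+2=n, l+2=n, a+2=c, h+2=j, s+2=u.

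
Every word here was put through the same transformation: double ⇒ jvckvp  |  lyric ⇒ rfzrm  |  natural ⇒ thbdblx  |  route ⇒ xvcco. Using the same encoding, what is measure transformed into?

slibecq

The shift increases by 1 at each position, starting from +6: 6, 7, 8, ….
For measure: m+6=s, e+7=l, a+8=i, s+9=b, u+10=e, r+11=c, e+12=q.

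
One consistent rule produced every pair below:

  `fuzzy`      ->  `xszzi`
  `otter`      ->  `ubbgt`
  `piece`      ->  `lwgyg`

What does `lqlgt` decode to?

Treating letters as 0–25, the rule is x ↦ 17x + 16 (mod 26).
Undoing it on lqlgt: l(11)→23·(11−16)≡15=p; q(16)→23·(16−16)≡0=a; l(11)→23·(11−16)≡15=p; g(6)→23·(6−16)≡4=e; t(19)→23·(19−16)≡17=r (all mod 26).

paper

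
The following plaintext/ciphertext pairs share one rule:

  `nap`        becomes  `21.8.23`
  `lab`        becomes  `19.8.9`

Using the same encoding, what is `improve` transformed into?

16.20.23.25.22.29.12

n is letter #14 and maps to 21: an offset of 7. Each letter is replaced by its alphabet position (a=1..z=26) + 7.
On improve: i=9→16, m=13→20, p=16→23, r=18→25, o=15→22, v=22→29, e=5→12.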